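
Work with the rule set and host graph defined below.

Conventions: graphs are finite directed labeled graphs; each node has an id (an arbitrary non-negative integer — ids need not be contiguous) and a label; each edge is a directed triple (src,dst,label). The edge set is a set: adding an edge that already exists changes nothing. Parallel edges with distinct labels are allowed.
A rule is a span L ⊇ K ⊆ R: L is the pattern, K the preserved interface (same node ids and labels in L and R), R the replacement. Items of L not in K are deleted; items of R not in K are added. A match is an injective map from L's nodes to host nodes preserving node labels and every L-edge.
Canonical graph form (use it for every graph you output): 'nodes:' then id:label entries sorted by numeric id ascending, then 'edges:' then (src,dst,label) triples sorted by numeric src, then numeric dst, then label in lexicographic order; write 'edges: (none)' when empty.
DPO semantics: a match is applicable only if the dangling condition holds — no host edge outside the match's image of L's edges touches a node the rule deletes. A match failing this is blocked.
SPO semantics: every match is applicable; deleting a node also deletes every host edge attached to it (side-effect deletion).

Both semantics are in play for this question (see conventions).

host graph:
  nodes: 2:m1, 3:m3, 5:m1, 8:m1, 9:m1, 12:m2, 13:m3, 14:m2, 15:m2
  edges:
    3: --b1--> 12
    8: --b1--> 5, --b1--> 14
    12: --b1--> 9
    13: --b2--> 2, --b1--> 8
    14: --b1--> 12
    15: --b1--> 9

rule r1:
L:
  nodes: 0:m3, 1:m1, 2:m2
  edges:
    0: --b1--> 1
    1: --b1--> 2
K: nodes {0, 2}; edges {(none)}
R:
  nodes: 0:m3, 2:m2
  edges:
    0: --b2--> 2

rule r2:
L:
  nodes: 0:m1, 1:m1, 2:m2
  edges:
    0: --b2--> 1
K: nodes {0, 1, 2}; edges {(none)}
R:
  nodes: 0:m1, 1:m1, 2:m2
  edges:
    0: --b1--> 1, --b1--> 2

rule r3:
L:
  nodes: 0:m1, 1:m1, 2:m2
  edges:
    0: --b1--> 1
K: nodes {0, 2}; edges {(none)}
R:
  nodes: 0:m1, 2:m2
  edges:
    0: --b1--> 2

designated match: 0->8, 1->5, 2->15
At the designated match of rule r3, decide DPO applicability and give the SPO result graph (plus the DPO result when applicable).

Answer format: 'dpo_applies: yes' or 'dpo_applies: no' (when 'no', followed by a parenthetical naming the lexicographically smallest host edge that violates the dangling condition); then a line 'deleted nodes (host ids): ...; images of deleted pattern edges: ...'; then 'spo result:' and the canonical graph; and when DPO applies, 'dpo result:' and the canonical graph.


dpo_applies: yes
deleted nodes (host ids): 5; images of deleted pattern edges: (8,5,b1)
spo result:
nodes: 2:m1, 3:m3, 8:m1, 9:m1, 12:m2, 13:m3, 14:m2, 15:m2
edges: (3,12,b1); (8,14,b1); (8,15,b1); (12,9,b1); (13,2,b2); (13,8,b1); (14,12,b1); (15,9,b1)
dpo result:
nodes: 2:m1, 3:m3, 8:m1, 9:m1, 12:m2, 13:m3, 14:m2, 15:m2
edges: (3,12,b1); (8,14,b1); (8,15,b1); (12,9,b1); (13,2,b2); (13,8,b1); (14,12,b1); (15,9,b1)


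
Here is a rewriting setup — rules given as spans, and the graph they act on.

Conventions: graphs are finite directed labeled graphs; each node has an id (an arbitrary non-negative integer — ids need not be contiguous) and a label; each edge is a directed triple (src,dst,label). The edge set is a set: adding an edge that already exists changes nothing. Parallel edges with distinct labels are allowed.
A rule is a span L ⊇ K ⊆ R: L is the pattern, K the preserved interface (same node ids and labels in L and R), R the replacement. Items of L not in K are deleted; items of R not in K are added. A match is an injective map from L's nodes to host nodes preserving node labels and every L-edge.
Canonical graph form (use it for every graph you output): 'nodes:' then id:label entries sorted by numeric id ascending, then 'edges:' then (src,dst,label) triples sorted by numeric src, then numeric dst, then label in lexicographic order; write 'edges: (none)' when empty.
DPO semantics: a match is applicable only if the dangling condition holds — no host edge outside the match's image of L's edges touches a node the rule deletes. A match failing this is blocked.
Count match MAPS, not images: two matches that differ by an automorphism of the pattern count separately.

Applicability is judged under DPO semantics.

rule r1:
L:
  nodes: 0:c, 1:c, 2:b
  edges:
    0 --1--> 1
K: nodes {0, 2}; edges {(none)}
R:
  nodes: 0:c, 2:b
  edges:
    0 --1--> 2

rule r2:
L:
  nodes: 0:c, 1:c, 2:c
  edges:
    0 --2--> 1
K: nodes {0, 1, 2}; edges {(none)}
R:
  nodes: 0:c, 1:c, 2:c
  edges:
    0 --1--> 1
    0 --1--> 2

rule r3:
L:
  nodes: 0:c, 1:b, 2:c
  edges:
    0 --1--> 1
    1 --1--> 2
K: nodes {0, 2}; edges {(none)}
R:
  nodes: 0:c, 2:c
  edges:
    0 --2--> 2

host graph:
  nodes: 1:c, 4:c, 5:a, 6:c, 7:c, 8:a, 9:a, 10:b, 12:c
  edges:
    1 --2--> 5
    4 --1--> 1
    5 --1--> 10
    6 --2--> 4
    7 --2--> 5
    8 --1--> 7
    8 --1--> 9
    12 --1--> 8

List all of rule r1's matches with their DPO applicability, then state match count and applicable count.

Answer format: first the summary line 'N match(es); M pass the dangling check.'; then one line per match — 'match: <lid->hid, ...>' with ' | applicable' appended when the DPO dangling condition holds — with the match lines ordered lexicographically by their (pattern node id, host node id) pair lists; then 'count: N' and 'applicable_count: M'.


1 match(es); 0 pass the dangling check.
match: 0->4, 1->1, 2->10
count: 1
applicable_count: 0


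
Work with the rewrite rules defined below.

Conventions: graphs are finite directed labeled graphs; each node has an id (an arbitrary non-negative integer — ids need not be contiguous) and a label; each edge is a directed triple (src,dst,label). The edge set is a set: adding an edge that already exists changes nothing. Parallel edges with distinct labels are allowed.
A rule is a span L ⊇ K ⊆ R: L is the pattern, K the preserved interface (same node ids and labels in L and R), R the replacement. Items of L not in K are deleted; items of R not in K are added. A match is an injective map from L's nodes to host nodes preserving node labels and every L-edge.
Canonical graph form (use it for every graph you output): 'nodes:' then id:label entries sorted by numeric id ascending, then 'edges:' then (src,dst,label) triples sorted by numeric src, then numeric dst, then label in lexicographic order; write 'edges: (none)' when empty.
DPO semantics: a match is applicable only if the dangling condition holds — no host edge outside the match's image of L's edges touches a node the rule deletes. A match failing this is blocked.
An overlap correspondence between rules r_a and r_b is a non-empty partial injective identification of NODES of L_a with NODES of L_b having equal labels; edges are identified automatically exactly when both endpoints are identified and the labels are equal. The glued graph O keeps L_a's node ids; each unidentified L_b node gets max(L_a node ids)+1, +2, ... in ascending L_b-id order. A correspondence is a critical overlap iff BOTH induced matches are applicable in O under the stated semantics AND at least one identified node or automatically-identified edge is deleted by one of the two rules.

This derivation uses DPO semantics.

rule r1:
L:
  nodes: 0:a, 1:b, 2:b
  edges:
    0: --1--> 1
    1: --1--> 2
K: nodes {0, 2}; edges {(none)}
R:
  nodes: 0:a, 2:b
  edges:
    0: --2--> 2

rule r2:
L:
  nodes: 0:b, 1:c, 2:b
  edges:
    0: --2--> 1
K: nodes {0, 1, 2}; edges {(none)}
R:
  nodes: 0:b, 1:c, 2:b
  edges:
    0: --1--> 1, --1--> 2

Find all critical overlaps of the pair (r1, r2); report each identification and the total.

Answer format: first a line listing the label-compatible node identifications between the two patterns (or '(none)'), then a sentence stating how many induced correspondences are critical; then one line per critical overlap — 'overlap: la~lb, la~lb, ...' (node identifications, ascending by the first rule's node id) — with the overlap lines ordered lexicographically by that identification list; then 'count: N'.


label-compatible node identifications between L(r1) and L(r2): 1~0, 1~2, 2~0, 2~2
2 of the induced correspondences are critical overlaps of r1 and r2.
overlap: 1~2
overlap: 1~2, 2~0
count: 2


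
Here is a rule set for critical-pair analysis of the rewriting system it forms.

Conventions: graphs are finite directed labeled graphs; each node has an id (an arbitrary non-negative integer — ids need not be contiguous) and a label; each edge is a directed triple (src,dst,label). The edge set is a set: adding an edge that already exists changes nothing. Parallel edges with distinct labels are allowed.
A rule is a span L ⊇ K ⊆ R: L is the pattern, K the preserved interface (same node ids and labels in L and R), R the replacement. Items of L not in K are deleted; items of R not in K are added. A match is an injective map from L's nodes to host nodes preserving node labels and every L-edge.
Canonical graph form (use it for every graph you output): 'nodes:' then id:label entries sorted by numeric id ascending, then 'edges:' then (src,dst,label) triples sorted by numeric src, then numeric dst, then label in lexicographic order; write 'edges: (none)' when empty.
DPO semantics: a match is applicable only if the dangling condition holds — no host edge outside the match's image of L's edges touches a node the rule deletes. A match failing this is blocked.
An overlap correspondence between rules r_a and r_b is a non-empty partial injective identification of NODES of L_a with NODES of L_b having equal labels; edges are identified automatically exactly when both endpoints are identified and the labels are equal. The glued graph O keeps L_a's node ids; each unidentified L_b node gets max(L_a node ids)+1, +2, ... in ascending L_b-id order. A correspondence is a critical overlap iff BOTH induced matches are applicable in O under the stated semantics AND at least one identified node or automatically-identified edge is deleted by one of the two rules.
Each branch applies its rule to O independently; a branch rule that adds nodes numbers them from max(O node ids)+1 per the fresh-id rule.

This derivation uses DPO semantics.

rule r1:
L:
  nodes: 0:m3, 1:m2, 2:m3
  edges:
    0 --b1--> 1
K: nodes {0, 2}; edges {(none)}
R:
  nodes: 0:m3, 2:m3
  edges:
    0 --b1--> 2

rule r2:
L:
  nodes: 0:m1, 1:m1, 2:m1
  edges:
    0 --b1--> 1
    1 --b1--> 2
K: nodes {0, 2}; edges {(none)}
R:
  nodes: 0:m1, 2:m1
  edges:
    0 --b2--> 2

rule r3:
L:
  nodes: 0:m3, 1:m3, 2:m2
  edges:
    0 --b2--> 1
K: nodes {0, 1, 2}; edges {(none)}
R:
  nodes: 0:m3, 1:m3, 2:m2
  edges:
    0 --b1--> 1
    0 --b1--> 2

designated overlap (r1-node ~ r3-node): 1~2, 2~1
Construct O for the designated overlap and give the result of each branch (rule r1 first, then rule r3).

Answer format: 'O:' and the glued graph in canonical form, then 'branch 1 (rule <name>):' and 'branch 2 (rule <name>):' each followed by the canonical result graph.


O:
nodes: 0:m3, 1:m2, 2:m3, 3:m3
edges: (0,1,b1); (3,2,b2)
branch 1 (rule r1):
nodes: 0:m3, 2:m3, 3:m3
edges: (0,2,b1); (3,2,b2)
branch 2 (rule r3):
nodes: 0:m3, 1:m2, 2:m3, 3:m3
edges: (0,1,b1); (3,1,b1); (3,2,b1)


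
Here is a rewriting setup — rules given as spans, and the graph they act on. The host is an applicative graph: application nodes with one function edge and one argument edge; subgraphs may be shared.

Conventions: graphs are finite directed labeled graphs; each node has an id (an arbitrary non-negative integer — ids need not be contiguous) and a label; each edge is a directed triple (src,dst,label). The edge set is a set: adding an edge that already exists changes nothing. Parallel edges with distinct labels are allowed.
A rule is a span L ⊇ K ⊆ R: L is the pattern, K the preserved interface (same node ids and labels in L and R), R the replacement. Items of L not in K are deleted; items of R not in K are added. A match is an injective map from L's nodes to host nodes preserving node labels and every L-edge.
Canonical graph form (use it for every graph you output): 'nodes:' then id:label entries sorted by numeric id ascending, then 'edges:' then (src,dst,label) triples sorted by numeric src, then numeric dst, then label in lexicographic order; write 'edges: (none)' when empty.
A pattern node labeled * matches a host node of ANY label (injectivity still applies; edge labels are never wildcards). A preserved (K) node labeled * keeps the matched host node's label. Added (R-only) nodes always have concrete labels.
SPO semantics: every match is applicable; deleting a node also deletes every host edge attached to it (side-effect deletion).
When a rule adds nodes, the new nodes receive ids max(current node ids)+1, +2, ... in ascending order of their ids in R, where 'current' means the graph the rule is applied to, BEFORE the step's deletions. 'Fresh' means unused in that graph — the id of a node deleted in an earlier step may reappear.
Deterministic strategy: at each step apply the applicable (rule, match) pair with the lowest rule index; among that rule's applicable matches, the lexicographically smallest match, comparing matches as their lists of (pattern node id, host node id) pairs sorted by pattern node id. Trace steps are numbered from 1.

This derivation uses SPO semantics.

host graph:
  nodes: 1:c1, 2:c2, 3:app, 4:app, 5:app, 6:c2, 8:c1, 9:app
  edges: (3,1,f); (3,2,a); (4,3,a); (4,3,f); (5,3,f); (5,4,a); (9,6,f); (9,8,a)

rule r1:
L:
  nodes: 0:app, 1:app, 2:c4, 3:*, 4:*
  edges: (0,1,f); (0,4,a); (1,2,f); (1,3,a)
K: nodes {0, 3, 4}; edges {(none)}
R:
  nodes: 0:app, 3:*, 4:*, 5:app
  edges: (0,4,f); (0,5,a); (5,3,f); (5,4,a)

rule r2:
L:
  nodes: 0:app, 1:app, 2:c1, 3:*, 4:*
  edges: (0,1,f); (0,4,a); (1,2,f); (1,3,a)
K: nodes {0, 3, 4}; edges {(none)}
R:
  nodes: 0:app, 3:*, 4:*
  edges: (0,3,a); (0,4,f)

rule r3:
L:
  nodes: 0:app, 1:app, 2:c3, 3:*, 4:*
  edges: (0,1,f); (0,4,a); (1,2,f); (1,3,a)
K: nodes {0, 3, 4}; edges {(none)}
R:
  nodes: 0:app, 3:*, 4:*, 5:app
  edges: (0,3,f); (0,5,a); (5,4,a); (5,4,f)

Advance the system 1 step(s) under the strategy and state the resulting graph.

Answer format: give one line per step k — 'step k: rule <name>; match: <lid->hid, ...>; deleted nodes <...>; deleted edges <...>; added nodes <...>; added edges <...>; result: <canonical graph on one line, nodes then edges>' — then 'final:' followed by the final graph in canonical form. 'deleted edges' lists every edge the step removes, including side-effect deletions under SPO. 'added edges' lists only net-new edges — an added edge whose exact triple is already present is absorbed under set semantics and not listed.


step 1: rule r2; match: 0->5, 1->3, 2->1, 3->2, 4->4; deleted nodes 1, 3; deleted edges (3,1,f); (3,2,a); (4,3,a); (4,3,f); (5,3,f); (5,4,a); added nodes (none); added edges (5,2,a); (5,4,f); result: nodes: 2:c2, 4:app, 5:app, 6:c2, 8:c1, 9:app edges: (5,2,a); (5,4,f); (9,6,f); (9,8,a)
final:
nodes: 2:c2, 4:app, 5:app, 6:c2, 8:c1, 9:app
edges: (5,2,a); (5,4,f); (9,6,f); (9,8,a)


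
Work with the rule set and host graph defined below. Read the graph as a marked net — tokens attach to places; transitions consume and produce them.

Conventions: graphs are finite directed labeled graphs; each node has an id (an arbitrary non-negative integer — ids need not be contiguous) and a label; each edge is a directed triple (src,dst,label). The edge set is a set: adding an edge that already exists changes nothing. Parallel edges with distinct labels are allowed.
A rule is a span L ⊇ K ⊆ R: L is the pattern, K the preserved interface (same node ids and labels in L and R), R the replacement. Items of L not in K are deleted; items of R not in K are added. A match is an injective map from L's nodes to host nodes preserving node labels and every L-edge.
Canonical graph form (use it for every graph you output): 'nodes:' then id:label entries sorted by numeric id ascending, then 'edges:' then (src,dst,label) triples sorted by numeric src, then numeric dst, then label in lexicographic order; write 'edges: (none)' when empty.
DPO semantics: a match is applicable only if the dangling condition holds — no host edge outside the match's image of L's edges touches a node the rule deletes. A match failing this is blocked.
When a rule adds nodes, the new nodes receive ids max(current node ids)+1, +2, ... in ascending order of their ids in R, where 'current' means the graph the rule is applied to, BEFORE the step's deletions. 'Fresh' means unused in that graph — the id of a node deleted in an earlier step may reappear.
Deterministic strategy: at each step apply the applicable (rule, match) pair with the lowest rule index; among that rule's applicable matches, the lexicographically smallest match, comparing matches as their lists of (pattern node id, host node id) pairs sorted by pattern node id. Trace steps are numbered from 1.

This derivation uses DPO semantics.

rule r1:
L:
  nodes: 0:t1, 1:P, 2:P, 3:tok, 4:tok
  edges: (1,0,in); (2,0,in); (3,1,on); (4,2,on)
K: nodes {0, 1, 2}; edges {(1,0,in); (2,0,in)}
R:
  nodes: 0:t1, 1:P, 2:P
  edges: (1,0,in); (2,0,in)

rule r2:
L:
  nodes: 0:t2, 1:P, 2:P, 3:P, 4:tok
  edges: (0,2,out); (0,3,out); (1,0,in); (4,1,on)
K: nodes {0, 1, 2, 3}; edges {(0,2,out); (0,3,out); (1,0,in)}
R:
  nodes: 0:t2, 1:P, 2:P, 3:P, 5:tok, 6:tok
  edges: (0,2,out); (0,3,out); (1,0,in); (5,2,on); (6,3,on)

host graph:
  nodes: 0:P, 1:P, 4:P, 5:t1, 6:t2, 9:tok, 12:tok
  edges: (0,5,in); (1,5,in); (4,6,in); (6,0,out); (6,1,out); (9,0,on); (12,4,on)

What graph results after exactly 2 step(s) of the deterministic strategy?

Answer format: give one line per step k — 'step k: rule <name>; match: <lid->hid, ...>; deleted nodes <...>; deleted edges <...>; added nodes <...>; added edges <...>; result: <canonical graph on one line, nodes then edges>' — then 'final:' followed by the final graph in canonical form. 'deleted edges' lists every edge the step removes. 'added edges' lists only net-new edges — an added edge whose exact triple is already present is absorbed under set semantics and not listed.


step 1: rule r2; match: 0->6, 1->4, 2->0, 3->1, 4->12; deleted nodes 12; deleted edges (12,4,on); added nodes 13, 14; added edges (13,0,on); (14,1,on); result: nodes: 0:P, 1:P, 4:P, 5:t1, 6:t2, 9:tok, 13:tok, 14:tok edges: (0,5,in); (1,5,in); (4,6,in); (6,0,out); (6,1,out); (9,0,on); (13,0,on); (14,1,on)
step 2: rule r1; match: 0->5, 1->0, 2->1, 3->9, 4->14; deleted nodes 9, 14; deleted edges (9,0,on); (14,1,on); added nodes (none); added edges (none); result: nodes: 0:P, 1:P, 4:P, 5:t1, 6:t2, 13:tok edges: (0,5,in); (1,5,in); (4,6,in); (6,0,out); (6,1,out); (13,0,on)
final:
nodes: 0:P, 1:P, 4:P, 5:t1, 6:t2, 13:tok
edges: (0,5,in); (1,5,in); (4,6,in); (6,0,out); (6,1,out); (13,0,on)


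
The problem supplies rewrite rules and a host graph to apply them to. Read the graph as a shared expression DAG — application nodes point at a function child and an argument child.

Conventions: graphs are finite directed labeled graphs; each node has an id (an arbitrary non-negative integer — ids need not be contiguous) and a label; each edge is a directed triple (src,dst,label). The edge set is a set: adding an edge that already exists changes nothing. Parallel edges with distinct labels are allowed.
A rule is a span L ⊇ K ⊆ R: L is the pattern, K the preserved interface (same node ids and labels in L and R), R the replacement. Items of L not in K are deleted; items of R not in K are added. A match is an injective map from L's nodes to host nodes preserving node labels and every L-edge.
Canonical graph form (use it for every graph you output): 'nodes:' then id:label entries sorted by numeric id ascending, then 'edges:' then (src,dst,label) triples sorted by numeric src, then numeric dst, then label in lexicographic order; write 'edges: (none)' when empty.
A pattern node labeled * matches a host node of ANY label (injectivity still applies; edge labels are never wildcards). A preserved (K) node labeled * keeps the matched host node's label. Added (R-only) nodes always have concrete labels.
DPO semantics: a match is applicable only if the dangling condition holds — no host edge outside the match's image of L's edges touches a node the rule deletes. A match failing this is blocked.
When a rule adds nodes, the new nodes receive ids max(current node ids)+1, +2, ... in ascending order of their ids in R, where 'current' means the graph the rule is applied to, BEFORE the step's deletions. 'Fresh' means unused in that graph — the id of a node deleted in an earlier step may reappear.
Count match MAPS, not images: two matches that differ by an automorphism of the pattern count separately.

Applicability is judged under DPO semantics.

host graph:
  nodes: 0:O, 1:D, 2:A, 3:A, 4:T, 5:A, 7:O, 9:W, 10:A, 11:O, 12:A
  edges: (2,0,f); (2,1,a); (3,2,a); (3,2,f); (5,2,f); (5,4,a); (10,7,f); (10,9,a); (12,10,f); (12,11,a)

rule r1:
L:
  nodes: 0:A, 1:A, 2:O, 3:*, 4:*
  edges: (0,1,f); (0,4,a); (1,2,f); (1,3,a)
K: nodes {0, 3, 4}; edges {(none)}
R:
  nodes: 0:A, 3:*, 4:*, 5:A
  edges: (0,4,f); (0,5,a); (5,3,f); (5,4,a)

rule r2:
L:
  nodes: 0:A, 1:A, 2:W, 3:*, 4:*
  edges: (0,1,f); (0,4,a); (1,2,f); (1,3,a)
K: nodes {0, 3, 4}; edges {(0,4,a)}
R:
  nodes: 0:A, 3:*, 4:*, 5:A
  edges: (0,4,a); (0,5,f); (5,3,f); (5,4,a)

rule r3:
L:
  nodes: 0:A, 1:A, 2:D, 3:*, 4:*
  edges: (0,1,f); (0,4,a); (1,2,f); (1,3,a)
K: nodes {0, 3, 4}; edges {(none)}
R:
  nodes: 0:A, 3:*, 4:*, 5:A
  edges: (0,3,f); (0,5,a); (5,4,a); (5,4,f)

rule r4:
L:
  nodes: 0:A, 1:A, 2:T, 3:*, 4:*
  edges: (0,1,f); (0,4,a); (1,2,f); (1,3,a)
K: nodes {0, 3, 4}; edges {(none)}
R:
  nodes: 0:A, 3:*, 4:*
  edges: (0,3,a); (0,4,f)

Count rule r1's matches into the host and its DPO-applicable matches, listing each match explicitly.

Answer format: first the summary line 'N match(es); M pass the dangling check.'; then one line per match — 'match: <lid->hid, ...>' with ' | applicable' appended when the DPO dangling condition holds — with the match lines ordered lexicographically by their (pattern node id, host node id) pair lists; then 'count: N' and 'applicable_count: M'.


2 match(es); 1 pass the dangling check.
match: 0->5, 1->2, 2->0, 3->1, 4->4
match: 0->12, 1->10, 2->7, 3->9, 4->11 | applicable
count: 2
applicable_count: 1


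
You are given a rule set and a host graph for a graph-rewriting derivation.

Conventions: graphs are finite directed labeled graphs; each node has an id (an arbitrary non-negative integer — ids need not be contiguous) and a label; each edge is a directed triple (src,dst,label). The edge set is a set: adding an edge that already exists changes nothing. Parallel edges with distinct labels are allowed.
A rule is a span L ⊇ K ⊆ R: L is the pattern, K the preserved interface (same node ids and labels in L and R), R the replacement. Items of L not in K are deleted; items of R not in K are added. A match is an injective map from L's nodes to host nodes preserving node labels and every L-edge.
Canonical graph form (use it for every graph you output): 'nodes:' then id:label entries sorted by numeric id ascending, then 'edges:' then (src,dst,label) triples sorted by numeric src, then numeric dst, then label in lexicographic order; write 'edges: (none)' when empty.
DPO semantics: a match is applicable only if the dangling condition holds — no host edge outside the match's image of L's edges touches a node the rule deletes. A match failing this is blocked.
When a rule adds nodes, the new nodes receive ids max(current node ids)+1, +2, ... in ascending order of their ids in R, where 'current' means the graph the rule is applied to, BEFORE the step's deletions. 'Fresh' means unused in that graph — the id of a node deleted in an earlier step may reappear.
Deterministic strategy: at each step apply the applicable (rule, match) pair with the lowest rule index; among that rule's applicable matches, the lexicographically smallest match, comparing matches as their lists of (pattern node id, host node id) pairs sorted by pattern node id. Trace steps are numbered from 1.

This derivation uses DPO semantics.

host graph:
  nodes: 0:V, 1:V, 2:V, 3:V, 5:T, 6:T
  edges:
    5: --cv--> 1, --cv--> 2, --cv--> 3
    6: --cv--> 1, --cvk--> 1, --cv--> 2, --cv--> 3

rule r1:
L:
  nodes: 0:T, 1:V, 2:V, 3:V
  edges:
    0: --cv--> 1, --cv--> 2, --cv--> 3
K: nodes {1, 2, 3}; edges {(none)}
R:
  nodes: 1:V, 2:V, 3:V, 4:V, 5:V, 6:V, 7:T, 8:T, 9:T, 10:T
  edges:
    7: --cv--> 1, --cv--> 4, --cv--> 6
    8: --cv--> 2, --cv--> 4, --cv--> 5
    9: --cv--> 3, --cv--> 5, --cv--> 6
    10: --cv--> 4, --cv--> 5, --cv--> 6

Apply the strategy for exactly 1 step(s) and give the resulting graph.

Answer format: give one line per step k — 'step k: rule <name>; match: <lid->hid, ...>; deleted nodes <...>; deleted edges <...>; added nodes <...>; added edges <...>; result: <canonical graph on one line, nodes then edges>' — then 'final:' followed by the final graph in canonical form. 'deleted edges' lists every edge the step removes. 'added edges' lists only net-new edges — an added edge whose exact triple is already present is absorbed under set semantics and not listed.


step 1: rule r1; match: 0->5, 1->1, 2->2, 3->3; deleted nodes 5; deleted edges (5,1,cv); (5,2,cv); (5,3,cv); added nodes 7, 8, 9, 10, 11, 12, 13; added edges (10,1,cv); (10,7,cv); (10,9,cv); (11,2,cv); (11,7,cv); (11,8,cv); (12,3,cv); (12,8,cv); (12,9,cv); (13,7,cv); (13,8,cv); (13,9,cv); result: nodes: 0:V, 1:V, 2:V, 3:V, 6:T, 7:V, 8:V, 9:V, 10:T, 11:T, 12:T, 13:T edges: (6,1,cv); (6,1,cvk); (6,2,cv); (6,3,cv); (10,1,cv); (10,7,cv); (10,9,cv); (11,2,cv); (11,7,cv); (11,8,cv); (12,3,cv); (12,8,cv); (12,9,cv); (13,7,cv); (13,8,cv); (13,9,cv)
final:
nodes: 0:V, 1:V, 2:V, 3:V, 6:T, 7:V, 8:V, 9:V, 10:T, 11:T, 12:T, 13:T
edges: (6,1,cv); (6,1,cvk); (6,2,cv); (6,3,cv); (10,1,cv); (10,7,cv); (10,9,cv); (11,2,cv); (11,7,cv); (11,8,cv); (12,3,cv); (12,8,cv); (12,9,cv); (13,7,cv); (13,8,cv); (13,9,cv)


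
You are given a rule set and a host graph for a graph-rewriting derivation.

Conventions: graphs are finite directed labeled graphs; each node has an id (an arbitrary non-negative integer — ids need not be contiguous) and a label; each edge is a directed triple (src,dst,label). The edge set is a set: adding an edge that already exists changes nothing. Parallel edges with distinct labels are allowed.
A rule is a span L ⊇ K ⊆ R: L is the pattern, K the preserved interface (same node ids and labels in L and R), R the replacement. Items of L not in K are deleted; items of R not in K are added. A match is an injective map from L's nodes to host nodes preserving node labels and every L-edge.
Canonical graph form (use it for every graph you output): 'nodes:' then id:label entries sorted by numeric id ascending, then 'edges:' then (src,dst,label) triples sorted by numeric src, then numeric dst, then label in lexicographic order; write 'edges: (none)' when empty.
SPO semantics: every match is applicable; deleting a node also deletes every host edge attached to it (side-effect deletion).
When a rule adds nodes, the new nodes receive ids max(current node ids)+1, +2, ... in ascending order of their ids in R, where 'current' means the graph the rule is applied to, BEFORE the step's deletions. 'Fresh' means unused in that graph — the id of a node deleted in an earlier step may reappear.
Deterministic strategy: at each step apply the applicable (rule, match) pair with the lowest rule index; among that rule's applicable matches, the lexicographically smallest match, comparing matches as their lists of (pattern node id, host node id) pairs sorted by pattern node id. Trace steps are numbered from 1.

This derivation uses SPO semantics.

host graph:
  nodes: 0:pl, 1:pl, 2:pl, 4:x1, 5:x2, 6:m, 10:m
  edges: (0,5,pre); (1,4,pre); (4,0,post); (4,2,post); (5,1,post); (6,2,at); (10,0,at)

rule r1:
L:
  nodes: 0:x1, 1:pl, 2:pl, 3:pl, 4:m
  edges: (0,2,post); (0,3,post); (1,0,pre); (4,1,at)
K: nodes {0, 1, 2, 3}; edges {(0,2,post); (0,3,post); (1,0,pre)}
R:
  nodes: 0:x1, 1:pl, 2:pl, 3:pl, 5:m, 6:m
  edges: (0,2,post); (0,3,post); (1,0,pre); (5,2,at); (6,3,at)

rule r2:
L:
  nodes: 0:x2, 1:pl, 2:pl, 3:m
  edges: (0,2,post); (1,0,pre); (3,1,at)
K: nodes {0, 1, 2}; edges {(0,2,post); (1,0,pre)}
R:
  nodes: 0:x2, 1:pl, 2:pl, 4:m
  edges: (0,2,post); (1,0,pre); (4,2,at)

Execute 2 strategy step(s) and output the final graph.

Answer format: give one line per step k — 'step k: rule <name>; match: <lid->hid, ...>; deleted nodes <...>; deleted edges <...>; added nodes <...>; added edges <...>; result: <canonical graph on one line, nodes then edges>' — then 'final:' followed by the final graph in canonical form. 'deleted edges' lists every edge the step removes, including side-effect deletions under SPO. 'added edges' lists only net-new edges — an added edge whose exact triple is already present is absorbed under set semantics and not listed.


step 1: rule r2; match: 0->5, 1->0, 2->1, 3->10; deleted nodes 10; deleted edges (10,0,at); added nodes 11; added edges (11,1,at); result: nodes: 0:pl, 1:pl, 2:pl, 4:x1, 5:x2, 6:m, 11:m edges: (0,5,pre); (1,4,pre); (4,0,post); (4,2,post); (5,1,post); (6,2,at); (11,1,at)
step 2: rule r1; match: 0->4, 1->1, 2->0, 3->2, 4->11; deleted nodes 11; deleted edges (11,1,at); added nodes 12, 13; added edges (12,0,at); (13,2,at); result: nodes: 0:pl, 1:pl, 2:pl, 4:x1, 5:x2, 6:m, 12:m, 13:m edges: (0,5,pre); (1,4,pre); (4,0,post); (4,2,post); (5,1,post); (6,2,at); (12,0,at); (13,2,at)
final:
nodes: 0:pl, 1:pl, 2:pl, 4:x1, 5:x2, 6:m, 12:m, 13:m
edges: (0,5,pre); (1,4,pre); (4,0,post); (4,2,post); (5,1,post); (6,2,at); (12,0,at); (13,2,at)


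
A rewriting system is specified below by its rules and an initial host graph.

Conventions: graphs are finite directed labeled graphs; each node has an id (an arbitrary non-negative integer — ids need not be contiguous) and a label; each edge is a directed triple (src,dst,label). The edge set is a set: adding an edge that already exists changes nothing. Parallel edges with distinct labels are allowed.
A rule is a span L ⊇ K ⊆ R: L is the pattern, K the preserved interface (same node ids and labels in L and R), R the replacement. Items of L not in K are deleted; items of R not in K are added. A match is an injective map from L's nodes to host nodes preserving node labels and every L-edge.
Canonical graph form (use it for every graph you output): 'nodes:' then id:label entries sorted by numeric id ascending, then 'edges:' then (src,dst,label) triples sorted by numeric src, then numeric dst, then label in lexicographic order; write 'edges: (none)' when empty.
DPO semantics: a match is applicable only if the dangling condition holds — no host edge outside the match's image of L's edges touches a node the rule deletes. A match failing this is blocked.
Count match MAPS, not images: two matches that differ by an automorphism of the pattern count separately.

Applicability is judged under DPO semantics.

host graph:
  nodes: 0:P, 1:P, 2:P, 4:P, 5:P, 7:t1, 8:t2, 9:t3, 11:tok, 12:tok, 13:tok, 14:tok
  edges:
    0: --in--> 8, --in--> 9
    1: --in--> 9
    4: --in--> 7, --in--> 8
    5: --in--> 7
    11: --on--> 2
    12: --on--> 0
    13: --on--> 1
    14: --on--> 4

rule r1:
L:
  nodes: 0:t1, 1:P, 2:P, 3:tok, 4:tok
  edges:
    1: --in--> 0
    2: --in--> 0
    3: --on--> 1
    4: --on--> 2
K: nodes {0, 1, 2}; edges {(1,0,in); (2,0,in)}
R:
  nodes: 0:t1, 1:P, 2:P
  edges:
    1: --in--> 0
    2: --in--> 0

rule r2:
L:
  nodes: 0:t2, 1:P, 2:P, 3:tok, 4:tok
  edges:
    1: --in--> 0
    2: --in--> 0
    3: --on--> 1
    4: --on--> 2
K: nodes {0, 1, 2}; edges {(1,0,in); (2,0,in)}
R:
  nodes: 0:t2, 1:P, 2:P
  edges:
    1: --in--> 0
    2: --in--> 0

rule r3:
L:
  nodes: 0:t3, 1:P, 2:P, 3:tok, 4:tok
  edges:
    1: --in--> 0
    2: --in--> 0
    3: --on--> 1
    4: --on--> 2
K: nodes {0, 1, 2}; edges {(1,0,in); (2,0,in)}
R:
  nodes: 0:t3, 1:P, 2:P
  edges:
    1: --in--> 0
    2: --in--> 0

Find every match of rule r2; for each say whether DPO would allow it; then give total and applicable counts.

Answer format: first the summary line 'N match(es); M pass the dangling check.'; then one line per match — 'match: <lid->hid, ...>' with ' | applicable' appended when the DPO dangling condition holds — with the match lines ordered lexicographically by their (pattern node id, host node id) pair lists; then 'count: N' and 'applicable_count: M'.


2 match(es); 2 pass the dangling check.
match: 0->8, 1->0, 2->4, 3->12, 4->14 | applicable
match: 0->8, 1->4, 2->0, 3->14, 4->12 | applicable
count: 2
applicable_count: 2


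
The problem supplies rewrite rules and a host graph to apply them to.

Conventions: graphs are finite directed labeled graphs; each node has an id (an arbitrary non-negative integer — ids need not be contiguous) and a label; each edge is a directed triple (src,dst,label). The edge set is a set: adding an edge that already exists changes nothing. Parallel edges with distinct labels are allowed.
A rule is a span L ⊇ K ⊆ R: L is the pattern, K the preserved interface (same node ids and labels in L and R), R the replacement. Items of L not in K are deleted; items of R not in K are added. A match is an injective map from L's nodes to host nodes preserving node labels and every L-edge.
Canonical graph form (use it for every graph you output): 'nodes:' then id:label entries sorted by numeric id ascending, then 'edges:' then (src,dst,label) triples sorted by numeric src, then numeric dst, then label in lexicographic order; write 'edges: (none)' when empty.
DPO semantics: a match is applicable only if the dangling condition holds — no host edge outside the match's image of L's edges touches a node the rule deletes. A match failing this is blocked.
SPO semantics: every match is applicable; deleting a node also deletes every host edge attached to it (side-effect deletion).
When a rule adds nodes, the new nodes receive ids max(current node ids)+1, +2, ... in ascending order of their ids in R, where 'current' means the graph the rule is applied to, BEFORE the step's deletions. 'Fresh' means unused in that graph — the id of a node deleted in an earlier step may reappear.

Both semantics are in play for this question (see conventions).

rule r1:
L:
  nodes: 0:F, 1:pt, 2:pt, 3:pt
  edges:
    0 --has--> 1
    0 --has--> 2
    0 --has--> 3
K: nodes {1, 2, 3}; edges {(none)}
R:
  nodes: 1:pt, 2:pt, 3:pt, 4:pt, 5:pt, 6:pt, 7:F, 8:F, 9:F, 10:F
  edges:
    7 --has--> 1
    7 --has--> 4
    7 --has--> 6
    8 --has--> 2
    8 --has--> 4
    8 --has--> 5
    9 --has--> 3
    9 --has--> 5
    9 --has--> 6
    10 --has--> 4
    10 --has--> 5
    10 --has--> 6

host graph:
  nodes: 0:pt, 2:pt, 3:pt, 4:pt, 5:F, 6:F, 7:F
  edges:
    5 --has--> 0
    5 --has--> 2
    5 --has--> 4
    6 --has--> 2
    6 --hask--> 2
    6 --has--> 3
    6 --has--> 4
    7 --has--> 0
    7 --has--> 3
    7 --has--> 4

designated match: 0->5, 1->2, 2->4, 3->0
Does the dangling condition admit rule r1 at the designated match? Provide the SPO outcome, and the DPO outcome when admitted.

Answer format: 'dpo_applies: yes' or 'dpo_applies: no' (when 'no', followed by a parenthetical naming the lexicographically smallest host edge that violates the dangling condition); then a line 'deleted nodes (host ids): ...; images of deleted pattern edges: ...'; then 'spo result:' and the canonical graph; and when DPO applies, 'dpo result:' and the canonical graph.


dpo_applies: yes
deleted nodes (host ids): 5; images of deleted pattern edges: (5,0,has); (5,2,has); (5,4,has)
spo result:
nodes: 0:pt, 2:pt, 3:pt, 4:pt, 6:F, 7:F, 8:pt, 9:pt, 10:pt, 11:F, 12:F, 13:F, 14:F
edges: (6,2,has); (6,2,hask); (6,3,has); (6,4,has); (7,0,has); (7,3,has); (7,4,has); (11,2,has); (11,8,has); (11,10,has); (12,4,has); (12,8,has); (12,9,has); (13,0,has); (13,9,has); (13,10,has); (14,8,has); (14,9,has); (14,10,has)
dpo result:
nodes: 0:pt, 2:pt, 3:pt, 4:pt, 6:F, 7:F, 8:pt, 9:pt, 10:pt, 11:F, 12:F, 13:F, 14:F
edges: (6,2,has); (6,2,hask); (6,3,has); (6,4,has); (7,0,has); (7,3,has); (7,4,has); (11,2,has); (11,8,has); (11,10,has); (12,4,has); (12,8,has); (12,9,has); (13,0,has); (13,9,has); (13,10,has); (14,8,has); (14,9,has); (14,10,has)


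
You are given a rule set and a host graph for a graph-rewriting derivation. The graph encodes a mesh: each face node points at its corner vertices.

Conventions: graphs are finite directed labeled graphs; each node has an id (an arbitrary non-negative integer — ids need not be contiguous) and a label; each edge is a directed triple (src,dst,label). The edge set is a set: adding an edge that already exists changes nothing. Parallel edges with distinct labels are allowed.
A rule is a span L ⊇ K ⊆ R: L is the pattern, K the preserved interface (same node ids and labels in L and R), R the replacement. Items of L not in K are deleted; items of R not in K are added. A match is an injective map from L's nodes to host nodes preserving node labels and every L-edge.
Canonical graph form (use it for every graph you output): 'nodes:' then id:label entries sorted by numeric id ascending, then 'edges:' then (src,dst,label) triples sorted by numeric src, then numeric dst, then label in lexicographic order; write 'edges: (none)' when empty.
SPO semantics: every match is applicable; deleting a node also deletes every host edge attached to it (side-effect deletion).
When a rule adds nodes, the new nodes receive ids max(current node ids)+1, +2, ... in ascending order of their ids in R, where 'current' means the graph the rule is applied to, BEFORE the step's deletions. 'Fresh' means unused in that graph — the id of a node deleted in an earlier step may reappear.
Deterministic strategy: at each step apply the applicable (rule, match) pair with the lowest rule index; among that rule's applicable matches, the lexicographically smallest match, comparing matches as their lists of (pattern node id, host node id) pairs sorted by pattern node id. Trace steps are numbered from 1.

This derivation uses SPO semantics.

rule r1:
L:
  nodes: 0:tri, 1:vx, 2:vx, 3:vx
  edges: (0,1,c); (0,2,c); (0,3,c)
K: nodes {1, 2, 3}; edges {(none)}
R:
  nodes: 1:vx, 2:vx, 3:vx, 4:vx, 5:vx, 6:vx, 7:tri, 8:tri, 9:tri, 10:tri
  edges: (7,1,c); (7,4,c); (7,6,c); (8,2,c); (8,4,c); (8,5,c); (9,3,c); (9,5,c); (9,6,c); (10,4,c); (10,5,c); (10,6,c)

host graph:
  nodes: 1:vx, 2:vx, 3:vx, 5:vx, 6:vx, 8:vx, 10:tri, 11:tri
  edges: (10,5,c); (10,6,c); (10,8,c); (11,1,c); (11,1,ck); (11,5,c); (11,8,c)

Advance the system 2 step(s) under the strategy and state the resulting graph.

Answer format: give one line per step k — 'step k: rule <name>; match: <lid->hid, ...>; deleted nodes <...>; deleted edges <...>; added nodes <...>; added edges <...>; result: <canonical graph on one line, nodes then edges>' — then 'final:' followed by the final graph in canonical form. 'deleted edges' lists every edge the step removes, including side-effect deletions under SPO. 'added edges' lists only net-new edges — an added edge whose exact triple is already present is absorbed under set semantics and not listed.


step 1: rule r1; match: 0->10, 1->5, 2->6, 3->8; deleted nodes 10; deleted edges (10,5,c); (10,6,c); (10,8,c); added nodes 12, 13, 14, 15, 16, 17, 18; added edges (15,5,c); (15,12,c); (15,14,c); (16,6,c); (16,12,c); (16,13,c); (17,8,c); (17,13,c); (17,14,c); (18,12,c); (18,13,c); (18,14,c); result: nodes: 1:vx, 2:vx, 3:vx, 5:vx, 6:vx, 8:vx, 11:tri, 12:vx, 13:vx, 14:vx, 15:tri, 16:tri, 17:tri, 18:tri edges: (11,1,c); (11,1,ck); (11,5,c); (11,8,c); (15,5,c); (15,12,c); (15,14,c); (16,6,c); (16,12,c); (16,13,c); (17,8,c); (17,13,c); (17,14,c); (18,12,c); (18,13,c); (18,14,c)
step 2: rule r1; match: 0->11, 1->1, 2->5, 3->8; deleted nodes 11; deleted edges (11,1,c); (11,1,ck); (11,5,c); (11,8,c); added nodes 19, 20, 21, 22, 23, 24, 25; added edges (22,1,c); (22,19,c); (22,21,c); (23,5,c); (23,19,c); (23,20,c); (24,8,c); (24,20,c); (24,21,c); (25,19,c); (25,20,c); (25,21,c); result: nodes: 1:vx, 2:vx, 3:vx, 5:vx, 6:vx, 8:vx, 12:vx, 13:vx, 14:vx, 15:tri, 16:tri, 17:tri, 18:tri, 19:vx, 20:vx, 21:vx, 22:tri, 23:tri, 24:tri, 25:tri edges: (15,5,c); (15,12,c); (15,14,c); (16,6,c); (16,12,c); (16,13,c); (17,8,c); (17,13,c); (17,14,c); (18,12,c); (18,13,c); (18,14,c); (22,1,c); (22,19,c); (22,21,c); (23,5,c); (23,19,c); (23,20,c); (24,8,c); (24,20,c); (24,21,c); (25,19,c); (25,20,c); (25,21,c)
final:
nodes: 1:vx, 2:vx, 3:vx, 5:vx, 6:vx, 8:vx, 12:vx, 13:vx, 14:vx, 15:tri, 16:tri, 17:tri, 18:tri, 19:vx, 20:vx, 21:vx, 22:tri, 23:tri, 24:tri, 25:tri
edges: (15,5,c); (15,12,c); (15,14,c); (16,6,c); (16,12,c); (16,13,c); (17,8,c); (17,13,c); (17,14,c); (18,12,c); (18,13,c); (18,14,c); (22,1,c); (22,19,c); (22,21,c); (23,5,c); (23,19,c); (23,20,c); (24,8,c); (24,20,c); (24,21,c); (25,19,c); (25,20,c); (25,21,c)
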